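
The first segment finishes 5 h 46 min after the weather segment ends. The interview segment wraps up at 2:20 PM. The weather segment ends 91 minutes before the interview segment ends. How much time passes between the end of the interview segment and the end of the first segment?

255 minutes

The weather segment ends at 2:20 PM − 91 min = 12:49 PM.
The first segment ends at 12:49 PM + 346 min = 6:35 PM.
From 2:20 PM to 6:35 PM is 255 minutes.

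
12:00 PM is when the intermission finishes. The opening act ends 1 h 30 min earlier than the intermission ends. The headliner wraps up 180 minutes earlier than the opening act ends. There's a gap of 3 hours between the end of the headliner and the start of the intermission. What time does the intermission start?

The opening act ends at 12:00 PM − 90 min = 10:30 AM.
The headliner ends at 10:30 AM − 180 min = 7:30 AM.
The intermission starts at 7:30 AM + 180 min = 10:30 AM.

10:30 AM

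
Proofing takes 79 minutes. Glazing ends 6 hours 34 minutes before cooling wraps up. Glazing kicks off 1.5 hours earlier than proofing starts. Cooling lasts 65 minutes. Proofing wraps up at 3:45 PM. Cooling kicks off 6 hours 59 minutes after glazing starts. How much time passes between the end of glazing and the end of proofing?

Proofing starts at 3:45 PM − 79 min = 2:26 PM.
Glazing starts at 2:26 PM − 90 min = 12:56 PM.
Cooling starts at 12:56 PM + 419 min = 7:55 PM.
Cooling ends at 7:55 PM + 65 min = 9:00 PM.
Glazing ends at 9:00 PM − 394 min = 2:26 PM.
From 2:26 PM to 3:45 PM is 1 h 19 min.

1 h 19 min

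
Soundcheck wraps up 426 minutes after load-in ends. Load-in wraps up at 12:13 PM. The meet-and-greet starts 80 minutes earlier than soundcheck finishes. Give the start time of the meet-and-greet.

Soundcheck ends at 12:13 PM + 426 min = 7:19 PM.
The meet-and-greet starts at 7:19 PM − 80 min = 5:59 PM.

5:59 PM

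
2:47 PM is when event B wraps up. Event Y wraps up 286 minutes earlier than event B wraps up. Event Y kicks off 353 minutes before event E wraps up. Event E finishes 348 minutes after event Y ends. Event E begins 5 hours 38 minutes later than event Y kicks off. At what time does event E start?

3:34 PM

Event Y ends at 2:47 PM − 286 min = 10:01 AM.
Event E ends at 10:01 AM + 348 min = 3:49 PM.
Event Y starts at 3:49 PM − 353 min = 9:56 AM.
Event E starts at 9:56 AM + 338 min = 3:34 PM.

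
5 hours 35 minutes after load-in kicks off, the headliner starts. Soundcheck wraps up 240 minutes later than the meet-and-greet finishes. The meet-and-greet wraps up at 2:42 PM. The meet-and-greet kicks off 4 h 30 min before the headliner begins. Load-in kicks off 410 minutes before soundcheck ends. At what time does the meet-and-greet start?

Soundcheck ends at 2:42 PM + 240 min = 6:42 PM.
Load-in starts at 6:42 PM − 410 min = 11:52 AM.
The headliner starts at 11:52 AM + 335 min = 5:27 PM.
The meet-and-greet starts at 5:27 PM − 270 min = 12:57 PM.

12:57 PM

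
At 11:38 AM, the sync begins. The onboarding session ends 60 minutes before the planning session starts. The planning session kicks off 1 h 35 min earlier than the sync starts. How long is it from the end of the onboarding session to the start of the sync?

The planning session starts at 11:38 AM − 95 min = 10:03 AM.
The onboarding session ends at 10:03 AM − 60 min = 9:03 AM.
From 9:03 AM to 11:38 AM is 155 minutes.

155 minutes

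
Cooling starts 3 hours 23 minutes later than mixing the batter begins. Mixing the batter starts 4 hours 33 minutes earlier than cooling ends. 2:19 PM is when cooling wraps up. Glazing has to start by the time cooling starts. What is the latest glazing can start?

Mixing the batter starts at 2:19 PM − 273 min = 9:46 AM.
Cooling starts at 9:46 AM + 203 min = 1:09 PM.
Glazing is bounded by cooling, so the latest it can start is 1:09 PM.

1:09 PM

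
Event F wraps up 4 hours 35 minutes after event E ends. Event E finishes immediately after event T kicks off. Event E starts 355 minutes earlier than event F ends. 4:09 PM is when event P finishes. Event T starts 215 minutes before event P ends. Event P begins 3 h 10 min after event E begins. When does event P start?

2:24 PM

Event T starts at 4:09 PM − 215 min = 12:34 PM.
So event E ends at 12:34 PM.
Event F ends at 12:34 PM + 275 min = 5:09 PM.
Event E starts at 5:09 PM − 355 min = 11:14 AM.
Event P starts at 11:14 AM + 190 min = 2:24 PM.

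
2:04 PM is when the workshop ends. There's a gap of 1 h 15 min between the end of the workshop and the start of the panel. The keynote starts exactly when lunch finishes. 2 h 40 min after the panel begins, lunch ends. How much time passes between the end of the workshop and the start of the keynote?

The panel starts at 2:04 PM + 75 min = 3:19 PM.
Lunch ends at 3:19 PM + 160 min = 5:59 PM.
So the keynote starts at 5:59 PM.
From 2:04 PM to 5:59 PM is 3 h 55 min.

3 h 55 min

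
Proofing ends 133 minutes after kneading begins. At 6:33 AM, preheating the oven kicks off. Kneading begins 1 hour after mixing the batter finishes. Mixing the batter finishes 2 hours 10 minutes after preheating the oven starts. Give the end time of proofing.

11:56 AM

Mixing the batter ends at 6:33 AM + 130 min = 8:43 AM.
Kneading starts at 8:43 AM + 60 min = 9:43 AM.
Proofing ends at 9:43 AM + 133 min = 11:56 AM.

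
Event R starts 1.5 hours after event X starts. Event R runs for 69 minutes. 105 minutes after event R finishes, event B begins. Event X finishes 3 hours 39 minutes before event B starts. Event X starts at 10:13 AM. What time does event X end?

10:58 AM

Event R starts at 10:13 AM + 90 min = 11:43 AM.
Event R ends at 11:43 AM + 69 min = 12:52 PM.
Event B starts at 12:52 PM + 105 min = 2:37 PM.
Event X ends at 2:37 PM − 219 min = 10:58 AM.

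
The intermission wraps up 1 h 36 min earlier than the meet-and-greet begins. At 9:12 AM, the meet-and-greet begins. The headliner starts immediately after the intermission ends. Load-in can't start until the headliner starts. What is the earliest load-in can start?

7:36 AM

The intermission ends at 9:12 AM − 96 min = 7:36 AM.
So the headliner starts at 7:36 AM.
Load-in is bounded by the headliner, so the earliest it can start is 7:36 AM.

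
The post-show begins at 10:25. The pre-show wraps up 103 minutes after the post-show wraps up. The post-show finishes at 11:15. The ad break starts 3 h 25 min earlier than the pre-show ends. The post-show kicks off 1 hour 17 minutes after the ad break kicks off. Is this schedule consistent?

The pre-show ends at 11:15 + 103 min = 12:58.
The ad break starts at 12:58 − 205 min = 09:33.
The post-show starts at 09:33 + 77 min = 10:50.
But the post-show is also said to start at 10:25 — a 25-minute conflict.

No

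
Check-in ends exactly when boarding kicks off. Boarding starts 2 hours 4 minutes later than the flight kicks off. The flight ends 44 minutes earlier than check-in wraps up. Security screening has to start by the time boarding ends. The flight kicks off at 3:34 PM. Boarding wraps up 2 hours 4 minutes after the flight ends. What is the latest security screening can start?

Boarding starts at 3:34 PM + 124 min = 5:38 PM.
So check-in ends at 5:38 PM.
The flight ends at 5:38 PM − 44 min = 4:54 PM.
Boarding ends at 4:54 PM + 124 min = 6:58 PM.
Security screening is bounded by boarding, so the latest it can start is 6:58 PM.

6:58 PM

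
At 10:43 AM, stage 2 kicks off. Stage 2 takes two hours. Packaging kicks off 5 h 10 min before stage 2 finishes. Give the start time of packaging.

7:33 AM

Stage 2 ends at 10:43 AM + 120 min = 12:43 PM.
Packaging starts at 12:43 PM − 310 min = 7:33 AM.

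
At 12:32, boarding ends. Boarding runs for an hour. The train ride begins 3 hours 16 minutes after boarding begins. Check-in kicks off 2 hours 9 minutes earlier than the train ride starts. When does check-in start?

Boarding starts at 12:32 − 60 min = 11:32.
The train ride starts at 11:32 + 196 min = 14:48.
Check-in starts at 14:48 − 129 min = 12:39.

12:39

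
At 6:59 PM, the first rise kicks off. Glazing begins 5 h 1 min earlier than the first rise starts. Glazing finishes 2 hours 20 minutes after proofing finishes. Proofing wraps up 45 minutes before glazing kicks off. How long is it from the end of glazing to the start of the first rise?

Glazing starts at 6:59 PM − 301 min = 1:58 PM.
Proofing ends at 1:58 PM − 45 min = 1:13 PM.
Glazing ends at 1:13 PM + 140 min = 3:33 PM.
From 3:33 PM to 6:59 PM is 3 h 26 min.

3 h 26 min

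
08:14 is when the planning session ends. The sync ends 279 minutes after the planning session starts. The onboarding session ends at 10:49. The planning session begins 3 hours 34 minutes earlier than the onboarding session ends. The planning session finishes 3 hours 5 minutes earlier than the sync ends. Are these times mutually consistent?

The planning session starts at 10:49 − 214 min = 07:15.
The sync ends at 07:15 + 279 min = 11:54.
The planning session ends at 11:54 − 185 min = 08:49.
But the planning session is also said to end at 08:14 — a 35-minute conflict.

No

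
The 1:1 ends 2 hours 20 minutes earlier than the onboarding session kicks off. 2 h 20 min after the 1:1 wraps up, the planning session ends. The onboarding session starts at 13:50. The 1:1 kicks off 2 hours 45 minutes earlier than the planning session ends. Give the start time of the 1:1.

11:05

The 1:1 ends at 13:50 − 140 min = 11:30.
The planning session ends at 11:30 + 140 min = 13:50.
The 1:1 starts at 13:50 − 165 min = 11:05.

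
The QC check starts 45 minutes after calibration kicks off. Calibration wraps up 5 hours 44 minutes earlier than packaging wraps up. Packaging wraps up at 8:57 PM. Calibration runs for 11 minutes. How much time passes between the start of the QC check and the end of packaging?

Calibration ends at 8:57 PM − 344 min = 3:13 PM.
Calibration starts at 3:13 PM − 11 min = 3:02 PM.
The QC check starts at 3:02 PM + 45 min = 3:47 PM.
From 3:47 PM to 8:57 PM is 5 h 10 min.

5 h 10 min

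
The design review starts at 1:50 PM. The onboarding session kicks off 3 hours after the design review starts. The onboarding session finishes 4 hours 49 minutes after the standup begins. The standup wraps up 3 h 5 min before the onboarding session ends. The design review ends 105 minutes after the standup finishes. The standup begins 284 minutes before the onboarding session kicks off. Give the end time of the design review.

The onboarding session starts at 1:50 PM + 180 min = 4:50 PM.
The standup starts at 4:50 PM − 284 min = 12:06 PM.
The onboarding session ends at 12:06 PM + 289 min = 4:55 PM.
The standup ends at 4:55 PM − 185 min = 1:50 PM.
The design review ends at 1:50 PM + 105 min = 3:35 PM.

3:35 PM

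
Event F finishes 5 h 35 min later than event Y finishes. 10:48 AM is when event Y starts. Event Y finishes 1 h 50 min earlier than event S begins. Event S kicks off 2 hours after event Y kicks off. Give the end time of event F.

Event S starts at 10:48 AM + 120 min = 12:48 PM.
Event Y ends at 12:48 PM − 110 min = 10:58 AM.
Event F ends at 10:58 AM + 335 min = 4:33 PM.

4:33 PM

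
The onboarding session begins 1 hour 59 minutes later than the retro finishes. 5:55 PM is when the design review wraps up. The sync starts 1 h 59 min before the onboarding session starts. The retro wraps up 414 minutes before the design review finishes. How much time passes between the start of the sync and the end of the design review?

6 h 54 min

The retro ends at 5:55 PM − 414 min = 11:01 AM.
The onboarding session starts at 11:01 AM + 119 min = 1:00 PM.
The sync starts at 1:00 PM − 119 min = 11:01 AM.
From 11:01 AM to 5:55 PM is 6 h 54 min.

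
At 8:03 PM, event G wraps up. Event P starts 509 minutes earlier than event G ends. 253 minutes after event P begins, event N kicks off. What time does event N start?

Event P starts at 8:03 PM − 509 min = 11:34 AM.
Event N starts at 11:34 AM + 253 min = 3:47 PM.

3:47 PM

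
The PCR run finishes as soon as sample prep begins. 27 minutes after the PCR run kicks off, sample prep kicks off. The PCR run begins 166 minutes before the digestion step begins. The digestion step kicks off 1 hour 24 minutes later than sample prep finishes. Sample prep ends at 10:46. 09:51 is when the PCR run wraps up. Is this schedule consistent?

The digestion step starts at 10:46 + 84 min = 12:10.
The PCR run starts at 12:10 − 166 min = 09:24.
Sample prep starts at 09:24 + 27 min = 09:51.
So the PCR run ends at 09:51.
That matches the stated 09:51, so the schedule is consistent.

Yes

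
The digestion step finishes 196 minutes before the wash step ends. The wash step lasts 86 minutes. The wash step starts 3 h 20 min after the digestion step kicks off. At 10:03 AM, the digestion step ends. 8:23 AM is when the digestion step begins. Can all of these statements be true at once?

No

The wash step starts at 8:23 AM + 200 min = 11:43 AM.
The wash step ends at 11:43 AM + 86 min = 1:09 PM.
The digestion step ends at 1:09 PM − 196 min = 9:53 AM.
But the digestion step is also said to end at 10:03 AM — a 10-minute conflict.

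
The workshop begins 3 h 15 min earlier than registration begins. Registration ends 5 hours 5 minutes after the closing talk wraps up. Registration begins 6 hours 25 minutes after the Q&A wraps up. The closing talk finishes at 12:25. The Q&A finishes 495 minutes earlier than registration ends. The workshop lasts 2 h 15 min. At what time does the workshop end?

14:40

Registration ends at 12:25 + 305 min = 17:30.
The Q&A ends at 17:30 − 495 min = 09:15.
Registration starts at 09:15 + 385 min = 15:40.
The workshop starts at 15:40 − 195 min = 12:25.
The workshop ends at 12:25 + 135 min = 14:40.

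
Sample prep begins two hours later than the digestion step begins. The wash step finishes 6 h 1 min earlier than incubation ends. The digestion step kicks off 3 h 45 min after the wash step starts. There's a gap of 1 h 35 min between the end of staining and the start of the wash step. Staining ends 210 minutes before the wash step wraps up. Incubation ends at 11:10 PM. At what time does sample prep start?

8:59 PM

The wash step ends at 11:10 PM − 361 min = 5:09 PM.
Staining ends at 5:09 PM − 210 min = 1:39 PM.
The wash step starts at 1:39 PM + 95 min = 3:14 PM.
The digestion step starts at 3:14 PM + 225 min = 6:59 PM.
Sample prep starts at 6:59 PM + 120 min = 8:59 PM.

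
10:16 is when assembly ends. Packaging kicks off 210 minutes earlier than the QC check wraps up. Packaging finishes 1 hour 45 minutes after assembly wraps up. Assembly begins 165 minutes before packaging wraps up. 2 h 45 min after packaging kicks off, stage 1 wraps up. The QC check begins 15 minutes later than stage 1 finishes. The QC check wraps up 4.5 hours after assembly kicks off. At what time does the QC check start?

Packaging ends at 10:16 + 105 min = 12:01.
Assembly starts at 12:01 − 165 min = 09:16.
The QC check ends at 09:16 + 270 min = 13:46.
Packaging starts at 13:46 − 210 min = 10:16.
Stage 1 ends at 10:16 + 165 min = 13:01.
The QC check starts at 13:01 + 15 min = 13:16.

13:16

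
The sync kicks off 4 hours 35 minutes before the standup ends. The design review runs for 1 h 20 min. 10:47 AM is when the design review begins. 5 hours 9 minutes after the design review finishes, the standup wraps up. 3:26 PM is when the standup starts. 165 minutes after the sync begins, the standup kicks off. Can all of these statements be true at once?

Yes

The design review ends at 10:47 AM + 80 min = 12:07 PM.
The standup ends at 12:07 PM + 309 min = 5:16 PM.
The sync starts at 5:16 PM − 275 min = 12:41 PM.
The standup starts at 12:41 PM + 165 min = 3:26 PM.
That matches the stated 3:26 PM, so the schedule is consistent.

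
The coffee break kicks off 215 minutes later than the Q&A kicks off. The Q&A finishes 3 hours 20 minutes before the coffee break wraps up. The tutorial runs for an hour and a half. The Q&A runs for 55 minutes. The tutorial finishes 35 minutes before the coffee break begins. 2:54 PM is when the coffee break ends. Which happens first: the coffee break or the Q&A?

the Q&A

The Q&A ends at 2:54 PM − 200 min = 11:34 AM.
The Q&A starts at 11:34 AM − 55 min = 10:39 AM.
The coffee break starts at 10:39 AM + 215 min = 2:14 PM.
The coffee break starts at 2:14 PM and the Q&A starts at 10:39 AM, so the Q&A is first.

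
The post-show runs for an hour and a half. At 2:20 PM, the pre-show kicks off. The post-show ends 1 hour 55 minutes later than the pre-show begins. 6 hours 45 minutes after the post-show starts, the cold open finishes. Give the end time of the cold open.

The post-show ends at 2:20 PM + 115 min = 4:15 PM.
The post-show starts at 4:15 PM − 90 min = 2:45 PM.
The cold open ends at 2:45 PM + 405 min = 9:30 PM.

9:30 PM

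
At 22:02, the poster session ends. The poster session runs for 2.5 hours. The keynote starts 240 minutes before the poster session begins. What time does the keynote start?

The poster session starts at 22:02 − 150 min = 19:32.
The keynote starts at 19:32 − 240 min = 15:32.

15:32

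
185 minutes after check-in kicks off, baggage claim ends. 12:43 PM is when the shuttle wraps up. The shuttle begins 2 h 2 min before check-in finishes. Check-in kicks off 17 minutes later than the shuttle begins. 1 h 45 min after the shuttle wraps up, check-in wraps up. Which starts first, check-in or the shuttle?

the shuttle

Check-in ends at 12:43 PM + 105 min = 2:28 PM.
The shuttle starts at 2:28 PM − 122 min = 12:26 PM.
Check-in starts at 12:26 PM + 17 min = 12:43 PM.
Check-in starts at 12:43 PM and the shuttle starts at 12:26 PM, so the shuttle is first.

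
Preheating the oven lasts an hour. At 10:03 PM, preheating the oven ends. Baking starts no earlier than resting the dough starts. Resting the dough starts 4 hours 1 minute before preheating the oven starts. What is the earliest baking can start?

5:02 PM

Preheating the oven starts at 10:03 PM − 60 min = 9:03 PM.
Resting the dough starts at 9:03 PM − 241 min = 5:02 PM.
Baking is bounded by resting the dough, so the earliest it can start is 5:02 PM.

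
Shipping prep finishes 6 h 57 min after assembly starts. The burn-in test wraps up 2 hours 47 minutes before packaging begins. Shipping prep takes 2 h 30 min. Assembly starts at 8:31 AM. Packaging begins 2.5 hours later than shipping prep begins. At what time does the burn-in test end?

Shipping prep ends at 8:31 AM + 417 min = 3:28 PM.
Shipping prep starts at 3:28 PM − 150 min = 12:58 PM.
Packaging starts at 12:58 PM + 150 min = 3:28 PM.
The burn-in test ends at 3:28 PM − 167 min = 12:41 PM.

12:41 PM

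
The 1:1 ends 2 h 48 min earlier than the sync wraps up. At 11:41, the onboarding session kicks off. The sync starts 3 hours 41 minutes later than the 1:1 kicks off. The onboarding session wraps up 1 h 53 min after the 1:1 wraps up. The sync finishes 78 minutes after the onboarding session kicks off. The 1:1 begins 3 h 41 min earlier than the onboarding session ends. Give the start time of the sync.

The sync ends at 11:41 + 78 min = 12:59.
The 1:1 ends at 12:59 − 168 min = 10:11.
The onboarding session ends at 10:11 + 113 min = 12:04.
The 1:1 starts at 12:04 − 221 min = 08:23.
The sync starts at 08:23 + 221 min = 12:04.

12:04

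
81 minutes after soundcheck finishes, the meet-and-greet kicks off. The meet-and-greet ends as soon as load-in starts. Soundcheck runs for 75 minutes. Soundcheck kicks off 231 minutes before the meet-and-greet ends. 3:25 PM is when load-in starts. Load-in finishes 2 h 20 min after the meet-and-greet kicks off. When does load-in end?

The meet-and-greet ends at 3:25 PM.
Soundcheck starts at 3:25 PM − 231 min = 11:34 AM.
Soundcheck ends at 11:34 AM + 75 min = 12:49 PM.
The meet-and-greet starts at 12:49 PM + 81 min = 2:10 PM.
Load-in ends at 2:10 PM + 140 min = 4:30 PM.

4:30 PM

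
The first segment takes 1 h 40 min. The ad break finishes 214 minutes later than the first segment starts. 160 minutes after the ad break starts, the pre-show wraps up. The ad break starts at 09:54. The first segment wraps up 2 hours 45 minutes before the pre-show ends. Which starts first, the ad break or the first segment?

the first segment

The pre-show ends at 09:54 + 160 min = 12:34.
The first segment ends at 12:34 − 165 min = 09:49.
The first segment starts at 09:49 − 100 min = 08:09.
The ad break starts at 09:54 and the first segment starts at 08:09, so the first segment is first.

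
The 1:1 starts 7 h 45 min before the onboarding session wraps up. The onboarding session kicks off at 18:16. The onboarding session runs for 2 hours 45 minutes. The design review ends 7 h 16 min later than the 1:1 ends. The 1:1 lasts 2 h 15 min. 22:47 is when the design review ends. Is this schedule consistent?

Yes

The onboarding session ends at 18:16 + 165 min = 21:01.
The 1:1 starts at 21:01 − 465 min = 13:16.
The 1:1 ends at 13:16 + 135 min = 15:31.
The design review ends at 15:31 + 436 min = 22:47.
That matches the stated 22:47, so the schedule is consistent.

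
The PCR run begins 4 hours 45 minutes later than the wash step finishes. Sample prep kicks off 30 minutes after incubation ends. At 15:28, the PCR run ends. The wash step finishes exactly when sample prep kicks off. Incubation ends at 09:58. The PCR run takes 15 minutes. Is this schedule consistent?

Yes

Sample prep starts at 09:58 + 30 min = 10:28.
So the wash step ends at 10:28.
The PCR run starts at 10:28 + 285 min = 15:13.
The PCR run ends at 15:13 + 15 min = 15:28.
That matches the stated 15:28, so the schedule is consistent.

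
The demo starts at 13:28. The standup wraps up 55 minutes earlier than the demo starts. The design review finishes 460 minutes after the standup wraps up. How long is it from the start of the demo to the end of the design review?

6 h 45 min

The standup ends at 13:28 − 55 min = 12:33.
The design review ends at 12:33 + 460 min = 20:13.
From 13:28 to 20:13 is 6 h 45 min.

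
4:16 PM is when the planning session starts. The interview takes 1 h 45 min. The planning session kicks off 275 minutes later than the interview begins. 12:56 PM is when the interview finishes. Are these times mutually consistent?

No

The interview starts at 12:56 PM − 105 min = 11:11 AM.
The planning session starts at 11:11 AM + 275 min = 3:46 PM.
But the planning session is also said to start at 4:16 PM — a 30-minute conflict.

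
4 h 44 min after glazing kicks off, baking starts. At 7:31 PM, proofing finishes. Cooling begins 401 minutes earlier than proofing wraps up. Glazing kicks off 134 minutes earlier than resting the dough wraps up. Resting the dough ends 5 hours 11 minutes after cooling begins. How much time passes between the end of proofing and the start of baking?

1 hour

Cooling starts at 7:31 PM − 401 min = 12:50 PM.
Resting the dough ends at 12:50 PM + 311 min = 6:01 PM.
Glazing starts at 6:01 PM − 134 min = 3:47 PM.
Baking starts at 3:47 PM + 284 min = 8:31 PM.
From 7:31 PM to 8:31 PM is 1 hour.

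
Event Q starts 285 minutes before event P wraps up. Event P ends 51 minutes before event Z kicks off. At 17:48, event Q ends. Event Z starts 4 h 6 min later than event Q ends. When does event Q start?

16:18

Event Z starts at 17:48 + 246 min = 21:54.
Event P ends at 21:54 − 51 min = 21:03.
Event Q starts at 21:03 − 285 min = 16:18.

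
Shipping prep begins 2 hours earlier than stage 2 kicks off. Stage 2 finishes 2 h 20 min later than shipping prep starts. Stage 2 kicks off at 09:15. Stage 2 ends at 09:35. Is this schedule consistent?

Yes

Shipping prep starts at 09:15 − 120 min = 07:15.
Stage 2 ends at 07:15 + 140 min = 09:35.
That matches the stated 09:35, so the schedule is consistent.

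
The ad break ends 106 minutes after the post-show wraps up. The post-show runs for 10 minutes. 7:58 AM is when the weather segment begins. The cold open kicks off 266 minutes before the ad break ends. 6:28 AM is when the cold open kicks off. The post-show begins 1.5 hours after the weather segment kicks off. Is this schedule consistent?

No

The post-show starts at 7:58 AM + 90 min = 9:28 AM.
The post-show ends at 9:28 AM + 10 min = 9:38 AM.
The ad break ends at 9:38 AM + 106 min = 11:24 AM.
The cold open starts at 11:24 AM − 266 min = 6:58 AM.
But the cold open is also said to start at 6:28 AM — a 30-minute conflict.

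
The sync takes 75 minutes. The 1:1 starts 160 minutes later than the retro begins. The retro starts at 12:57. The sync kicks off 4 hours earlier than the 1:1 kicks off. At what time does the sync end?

The 1:1 starts at 12:57 + 160 min = 15:37.
The sync starts at 15:37 − 240 min = 11:37.
The sync ends at 11:37 + 75 min = 12:52.

12:52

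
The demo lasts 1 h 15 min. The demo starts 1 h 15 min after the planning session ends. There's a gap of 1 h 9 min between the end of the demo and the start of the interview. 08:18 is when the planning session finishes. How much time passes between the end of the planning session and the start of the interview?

219 minutes

The demo starts at 08:18 + 75 min = 09:33.
The demo ends at 09:33 + 75 min = 10:48.
The interview starts at 10:48 + 69 min = 11:57.
From 08:18 to 11:57 is 219 minutes.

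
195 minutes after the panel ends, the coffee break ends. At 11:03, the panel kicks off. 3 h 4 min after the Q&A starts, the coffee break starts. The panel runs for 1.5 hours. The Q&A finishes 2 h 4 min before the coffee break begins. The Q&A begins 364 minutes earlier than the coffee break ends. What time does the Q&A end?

The panel ends at 11:03 + 90 min = 12:33.
The coffee break ends at 12:33 + 195 min = 15:48.
The Q&A starts at 15:48 − 364 min = 09:44.
The coffee break starts at 09:44 + 184 min = 12:48.
The Q&A ends at 12:48 − 124 min = 10:44.

10:44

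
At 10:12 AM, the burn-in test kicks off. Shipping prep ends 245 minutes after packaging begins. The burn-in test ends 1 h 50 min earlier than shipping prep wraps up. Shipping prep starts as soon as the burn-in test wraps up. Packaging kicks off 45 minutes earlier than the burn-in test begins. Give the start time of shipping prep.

11:42 AM

Packaging starts at 10:12 AM − 45 min = 9:27 AM.
Shipping prep ends at 9:27 AM + 245 min = 1:32 PM.
The burn-in test ends at 1:32 PM − 110 min = 11:42 AM.
So shipping prep starts at 11:42 AM.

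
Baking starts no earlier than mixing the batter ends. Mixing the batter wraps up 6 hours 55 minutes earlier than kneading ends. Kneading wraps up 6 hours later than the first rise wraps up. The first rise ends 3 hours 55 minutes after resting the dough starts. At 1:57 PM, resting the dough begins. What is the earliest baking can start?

4:57 PM

The first rise ends at 1:57 PM + 235 min = 5:52 PM.
Kneading ends at 5:52 PM + 360 min = 11:52 PM.
Mixing the batter ends at 11:52 PM − 415 min = 4:57 PM.
Baking is bounded by mixing the batter, so the earliest it can start is 4:57 PM.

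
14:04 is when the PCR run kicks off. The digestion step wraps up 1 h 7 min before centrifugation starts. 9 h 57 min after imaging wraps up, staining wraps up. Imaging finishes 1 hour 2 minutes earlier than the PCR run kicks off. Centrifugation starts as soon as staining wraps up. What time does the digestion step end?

21:52

Imaging ends at 14:04 − 62 min = 13:02.
Staining ends at 13:02 + 597 min = 22:59.
So centrifugation starts at 22:59.
The digestion step ends at 22:59 − 67 min = 21:52.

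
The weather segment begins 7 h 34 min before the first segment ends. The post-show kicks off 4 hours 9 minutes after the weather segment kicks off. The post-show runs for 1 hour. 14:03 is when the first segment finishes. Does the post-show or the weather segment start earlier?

the weather segment

The weather segment starts at 14:03 − 454 min = 06:29.
The post-show starts at 06:29 + 249 min = 10:38.
The post-show starts at 10:38 and the weather segment starts at 06:29, so the weather segment is first.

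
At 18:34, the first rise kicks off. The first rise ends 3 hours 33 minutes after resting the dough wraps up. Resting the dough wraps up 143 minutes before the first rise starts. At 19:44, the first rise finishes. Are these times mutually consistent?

Yes

Resting the dough ends at 18:34 − 143 min = 16:11.
The first rise ends at 16:11 + 213 min = 19:44.
That matches the stated 19:44, so the schedule is consistent.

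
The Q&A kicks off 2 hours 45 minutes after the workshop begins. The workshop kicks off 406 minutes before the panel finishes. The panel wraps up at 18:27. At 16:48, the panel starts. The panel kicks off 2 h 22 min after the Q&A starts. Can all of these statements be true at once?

The workshop starts at 18:27 − 406 min = 11:41.
The Q&A starts at 11:41 + 165 min = 14:26.
The panel starts at 14:26 + 142 min = 16:48.
That matches the stated 16:48, so the schedule is consistent.

Yes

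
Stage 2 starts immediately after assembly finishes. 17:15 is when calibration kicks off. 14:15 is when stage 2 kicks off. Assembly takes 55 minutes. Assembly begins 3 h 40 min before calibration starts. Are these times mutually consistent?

Assembly starts at 17:15 − 220 min = 13:35.
Assembly ends at 13:35 + 55 min = 14:30.
So stage 2 starts at 14:30.
But stage 2 is also said to start at 14:15 — a 15-minute conflict.

No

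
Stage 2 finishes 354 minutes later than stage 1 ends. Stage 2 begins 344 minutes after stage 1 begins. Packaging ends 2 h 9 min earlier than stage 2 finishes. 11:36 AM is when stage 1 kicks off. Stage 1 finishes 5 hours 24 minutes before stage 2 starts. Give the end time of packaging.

3:41 PM

Stage 2 starts at 11:36 AM + 344 min = 5:20 PM.
Stage 1 ends at 5:20 PM − 324 min = 11:56 AM.
Stage 2 ends at 11:56 AM + 354 min = 5:50 PM.
Packaging ends at 5:50 PM − 129 min = 3:41 PM.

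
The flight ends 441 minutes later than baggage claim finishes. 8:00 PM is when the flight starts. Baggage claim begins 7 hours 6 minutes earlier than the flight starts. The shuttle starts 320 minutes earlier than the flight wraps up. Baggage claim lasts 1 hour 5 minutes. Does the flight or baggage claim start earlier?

baggage claim

Baggage claim starts at 8:00 PM − 426 min = 12:54 PM.
The flight starts at 8:00 PM and baggage claim starts at 12:54 PM, so baggage claim is first.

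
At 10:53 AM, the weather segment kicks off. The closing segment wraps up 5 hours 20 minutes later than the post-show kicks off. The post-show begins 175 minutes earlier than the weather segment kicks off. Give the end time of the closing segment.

1:18 PM

The post-show starts at 10:53 AM − 175 min = 7:58 AM.
The closing segment ends at 7:58 AM + 320 min = 1:18 PM.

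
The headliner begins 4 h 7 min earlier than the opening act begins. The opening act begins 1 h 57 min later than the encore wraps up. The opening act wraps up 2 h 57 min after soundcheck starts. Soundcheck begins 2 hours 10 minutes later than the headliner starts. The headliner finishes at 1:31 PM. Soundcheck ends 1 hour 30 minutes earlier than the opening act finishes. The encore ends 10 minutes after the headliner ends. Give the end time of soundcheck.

The encore ends at 1:31 PM + 10 min = 1:41 PM.
The opening act starts at 1:41 PM + 117 min = 3:38 PM.
The headliner starts at 3:38 PM − 247 min = 11:31 AM.
Soundcheck starts at 11:31 AM + 130 min = 1:41 PM.
The opening act ends at 1:41 PM + 177 min = 4:38 PM.
Soundcheck ends at 4:38 PM − 90 min = 3:08 PM.

3:08 PM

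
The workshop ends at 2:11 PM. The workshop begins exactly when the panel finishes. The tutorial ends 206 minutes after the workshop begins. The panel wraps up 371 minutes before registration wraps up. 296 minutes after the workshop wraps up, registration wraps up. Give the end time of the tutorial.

4:22 PM

Registration ends at 2:11 PM + 296 min = 7:07 PM.
The panel ends at 7:07 PM − 371 min = 12:56 PM.
So the workshop starts at 12:56 PM.
The tutorial ends at 12:56 PM + 206 min = 4:22 PM.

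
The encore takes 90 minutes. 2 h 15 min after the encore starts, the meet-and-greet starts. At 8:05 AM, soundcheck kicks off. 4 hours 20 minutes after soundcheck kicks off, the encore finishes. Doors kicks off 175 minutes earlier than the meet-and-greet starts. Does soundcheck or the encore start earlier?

soundcheck

The encore ends at 8:05 AM + 260 min = 12:25 PM.
The encore starts at 12:25 PM − 90 min = 10:55 AM.
Soundcheck starts at 8:05 AM and the encore starts at 10:55 AM, so soundcheck is first.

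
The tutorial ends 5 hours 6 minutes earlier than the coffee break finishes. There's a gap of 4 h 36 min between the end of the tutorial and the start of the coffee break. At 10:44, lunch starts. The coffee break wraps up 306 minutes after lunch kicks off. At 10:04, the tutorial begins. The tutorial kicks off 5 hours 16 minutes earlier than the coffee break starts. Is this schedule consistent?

Yes

The coffee break ends at 10:44 + 306 min = 15:50.
The tutorial ends at 15:50 − 306 min = 10:44.
The coffee break starts at 10:44 + 276 min = 15:20.
The tutorial starts at 15:20 − 316 min = 10:04.
That matches the stated 10:04, so the schedule is consistent.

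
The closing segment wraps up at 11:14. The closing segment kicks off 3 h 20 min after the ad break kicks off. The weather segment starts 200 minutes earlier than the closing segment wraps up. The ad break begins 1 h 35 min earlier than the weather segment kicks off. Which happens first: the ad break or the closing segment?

the ad break

The weather segment starts at 11:14 − 200 min = 07:54.
The ad break starts at 07:54 − 95 min = 06:19.
The closing segment starts at 06:19 + 200 min = 09:39.
The ad break starts at 06:19 and the closing segment starts at 09:39, so the ad break is first.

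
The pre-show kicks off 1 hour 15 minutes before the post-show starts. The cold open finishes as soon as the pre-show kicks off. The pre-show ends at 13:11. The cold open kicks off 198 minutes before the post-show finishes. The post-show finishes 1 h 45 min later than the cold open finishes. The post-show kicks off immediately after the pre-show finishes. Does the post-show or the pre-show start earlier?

The post-show starts at 13:11.
The pre-show starts at 13:11 − 75 min = 11:56.
The post-show starts at 13:11 and the pre-show starts at 11:56, so the pre-show is first.

the pre-show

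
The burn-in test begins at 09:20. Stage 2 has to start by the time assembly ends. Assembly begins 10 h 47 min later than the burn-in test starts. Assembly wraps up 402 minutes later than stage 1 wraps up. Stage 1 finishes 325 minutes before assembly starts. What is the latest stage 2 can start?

Assembly starts at 09:20 + 647 min = 20:07.
Stage 1 ends at 20:07 − 325 min = 14:42.
Assembly ends at 14:42 + 402 min = 21:24.
Stage 2 is bounded by assembly, so the latest it can start is 21:24.

21:24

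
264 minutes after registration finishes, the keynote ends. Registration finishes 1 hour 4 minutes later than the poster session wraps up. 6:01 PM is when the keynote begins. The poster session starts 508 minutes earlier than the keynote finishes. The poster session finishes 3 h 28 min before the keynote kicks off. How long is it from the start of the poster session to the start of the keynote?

The poster session ends at 6:01 PM − 208 min = 2:33 PM.
Registration ends at 2:33 PM + 64 min = 3:37 PM.
The keynote ends at 3:37 PM + 264 min = 8:01 PM.
The poster session starts at 8:01 PM − 508 min = 11:33 AM.
From 11:33 AM to 6:01 PM is 6 hours 28 minutes.

6 hours 28 minutes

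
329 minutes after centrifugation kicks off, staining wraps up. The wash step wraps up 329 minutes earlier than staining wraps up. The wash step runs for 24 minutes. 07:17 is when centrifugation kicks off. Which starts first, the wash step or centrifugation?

Staining ends at 07:17 + 329 min = 12:46.
The wash step ends at 12:46 − 329 min = 07:17.
The wash step starts at 07:17 − 24 min = 06:53.
The wash step starts at 06:53 and centrifugation starts at 07:17, so the wash step is first.

the wash step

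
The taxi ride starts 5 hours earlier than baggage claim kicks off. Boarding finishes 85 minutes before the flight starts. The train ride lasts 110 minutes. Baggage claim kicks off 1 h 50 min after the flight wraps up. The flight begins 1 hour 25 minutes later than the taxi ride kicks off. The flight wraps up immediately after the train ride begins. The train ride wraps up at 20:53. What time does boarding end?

15:53

The train ride starts at 20:53 − 110 min = 19:03.
So the flight ends at 19:03.
Baggage claim starts at 19:03 + 110 min = 20:53.
The taxi ride starts at 20:53 − 300 min = 15:53.
The flight starts at 15:53 + 85 min = 17:18.
Boarding ends at 17:18 − 85 min = 15:53.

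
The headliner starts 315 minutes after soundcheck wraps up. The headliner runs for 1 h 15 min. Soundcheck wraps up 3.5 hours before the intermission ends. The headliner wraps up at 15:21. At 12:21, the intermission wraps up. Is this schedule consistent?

Soundcheck ends at 12:21 − 210 min = 08:51.
The headliner starts at 08:51 + 315 min = 14:06.
The headliner ends at 14:06 + 75 min = 15:21.
That matches the stated 15:21, so the schedule is consistent.

Yes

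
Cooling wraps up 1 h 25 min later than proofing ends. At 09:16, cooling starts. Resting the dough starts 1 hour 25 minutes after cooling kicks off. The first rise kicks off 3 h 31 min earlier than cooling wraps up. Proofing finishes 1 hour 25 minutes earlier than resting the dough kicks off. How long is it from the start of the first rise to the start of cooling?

Resting the dough starts at 09:16 + 85 min = 10:41.
Proofing ends at 10:41 − 85 min = 09:16.
Cooling ends at 09:16 + 85 min = 10:41.
The first rise starts at 10:41 − 211 min = 07:10.
From 07:10 to 09:16 is 126 minutes.

126 minutes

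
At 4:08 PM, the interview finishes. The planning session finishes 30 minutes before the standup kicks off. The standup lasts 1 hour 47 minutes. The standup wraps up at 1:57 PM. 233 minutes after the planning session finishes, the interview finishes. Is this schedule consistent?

No

The standup starts at 1:57 PM − 107 min = 12:10 PM.
The planning session ends at 12:10 PM − 30 min = 11:40 AM.
The interview ends at 11:40 AM + 233 min = 3:33 PM.
But the interview is also said to end at 4:08 PM — a 35-minute conflict.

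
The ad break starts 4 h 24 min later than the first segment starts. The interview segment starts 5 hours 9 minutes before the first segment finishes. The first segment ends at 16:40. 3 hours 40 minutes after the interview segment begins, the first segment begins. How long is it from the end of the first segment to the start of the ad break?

175 minutes

The interview segment starts at 16:40 − 309 min = 11:31.
The first segment starts at 11:31 + 220 min = 15:11.
The ad break starts at 15:11 + 264 min = 19:35.
From 16:40 to 19:35 is 175 minutes.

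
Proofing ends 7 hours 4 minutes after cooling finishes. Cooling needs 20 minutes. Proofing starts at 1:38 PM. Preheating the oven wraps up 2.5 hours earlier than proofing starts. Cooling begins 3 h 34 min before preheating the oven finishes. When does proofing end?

Preheating the oven ends at 1:38 PM − 150 min = 11:08 AM.
Cooling starts at 11:08 AM − 214 min = 7:34 AM.
Cooling ends at 7:34 AM + 20 min = 7:54 AM.
Proofing ends at 7:54 AM + 424 min = 2:58 PM.

2:58 PM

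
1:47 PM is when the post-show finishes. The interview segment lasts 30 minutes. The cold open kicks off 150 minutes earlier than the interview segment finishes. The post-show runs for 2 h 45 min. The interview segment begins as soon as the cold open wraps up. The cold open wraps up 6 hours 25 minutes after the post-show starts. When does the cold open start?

The post-show starts at 1:47 PM − 165 min = 11:02 AM.
The cold open ends at 11:02 AM + 385 min = 5:27 PM.
So the interview segment starts at 5:27 PM.
The interview segment ends at 5:27 PM + 30 min = 5:57 PM.
The cold open starts at 5:57 PM − 150 min = 3:27 PM.

3:27 PM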